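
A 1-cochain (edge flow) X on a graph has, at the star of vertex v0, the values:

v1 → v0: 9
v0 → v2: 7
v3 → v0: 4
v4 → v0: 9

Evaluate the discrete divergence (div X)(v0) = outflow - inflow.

Divergence = sum of outgoing flows = (-9) + 7 + (-4) + (-9) = -15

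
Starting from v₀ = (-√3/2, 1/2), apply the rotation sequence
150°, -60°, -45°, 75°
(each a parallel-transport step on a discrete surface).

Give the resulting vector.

Total rotation: 150° + (-60°) + (-45°) + 75° = 120°. Final vector: (0, -1)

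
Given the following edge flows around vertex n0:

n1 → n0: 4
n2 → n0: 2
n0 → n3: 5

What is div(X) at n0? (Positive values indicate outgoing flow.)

Divergence = sum of outgoing flows = (-4) + (-2) + 5 = -1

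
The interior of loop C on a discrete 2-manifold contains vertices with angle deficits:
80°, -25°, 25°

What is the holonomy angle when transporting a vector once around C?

Holonomy = total enclosed curvature = 80° + (-25°) + 25° = 80°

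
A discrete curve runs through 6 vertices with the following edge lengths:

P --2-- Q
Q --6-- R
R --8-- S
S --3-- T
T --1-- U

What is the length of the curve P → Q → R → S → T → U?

Arc length = 2 + 6 + 8 + 3 + 1 = 20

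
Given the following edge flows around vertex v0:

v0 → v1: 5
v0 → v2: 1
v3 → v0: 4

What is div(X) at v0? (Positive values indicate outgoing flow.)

Divergence = sum of outgoing flows = 5 + 1 + (-4) = 2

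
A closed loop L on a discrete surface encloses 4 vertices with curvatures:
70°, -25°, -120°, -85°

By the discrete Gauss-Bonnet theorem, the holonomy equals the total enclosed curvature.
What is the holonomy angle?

Holonomy = total enclosed curvature = 70° + (-25°) + (-120°) + (-85°) = -160°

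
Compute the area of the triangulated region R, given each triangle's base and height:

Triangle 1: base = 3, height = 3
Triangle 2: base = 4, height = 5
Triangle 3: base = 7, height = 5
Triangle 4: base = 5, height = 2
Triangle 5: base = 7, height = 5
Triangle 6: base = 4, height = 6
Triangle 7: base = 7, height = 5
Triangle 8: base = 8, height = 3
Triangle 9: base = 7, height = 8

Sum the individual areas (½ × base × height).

(1/2)×3×3 + (1/2)×4×5 + (1/2)×7×5 + (1/2)×5×2 + (1/2)×7×5 + (1/2)×4×6 + (1/2)×7×5 + (1/2)×8×3 + (1/2)×7×8 = 124.0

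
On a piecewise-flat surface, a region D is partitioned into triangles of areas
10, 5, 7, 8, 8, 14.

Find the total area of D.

10 + 5 + 7 + 8 + 8 + 14 = 52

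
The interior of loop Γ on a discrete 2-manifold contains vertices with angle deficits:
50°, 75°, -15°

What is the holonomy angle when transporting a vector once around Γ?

Holonomy = total enclosed curvature = 50° + 75° + (-15°) = 110°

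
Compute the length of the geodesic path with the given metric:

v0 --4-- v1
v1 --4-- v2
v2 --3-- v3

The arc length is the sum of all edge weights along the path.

Arc length = 4 + 4 + 3 = 11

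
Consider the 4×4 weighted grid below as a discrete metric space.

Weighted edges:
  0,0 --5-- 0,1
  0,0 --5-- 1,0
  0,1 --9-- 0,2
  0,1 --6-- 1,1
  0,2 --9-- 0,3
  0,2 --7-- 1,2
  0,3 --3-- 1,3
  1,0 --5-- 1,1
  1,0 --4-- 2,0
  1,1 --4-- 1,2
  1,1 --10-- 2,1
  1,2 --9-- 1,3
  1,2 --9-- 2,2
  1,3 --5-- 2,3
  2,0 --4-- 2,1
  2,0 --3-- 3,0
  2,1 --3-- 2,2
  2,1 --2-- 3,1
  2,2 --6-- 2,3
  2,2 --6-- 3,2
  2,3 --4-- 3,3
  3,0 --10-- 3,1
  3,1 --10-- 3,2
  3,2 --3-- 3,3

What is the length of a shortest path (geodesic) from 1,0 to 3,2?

Shortest path: 1,0 → 2,0 → 2,1 → 2,2 → 3,2, total weight = 17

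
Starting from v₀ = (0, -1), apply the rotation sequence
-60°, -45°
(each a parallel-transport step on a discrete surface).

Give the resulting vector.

Total rotation: (-60°) + (-45°) = -105°. Final vector: (-0.9659, 0.2588)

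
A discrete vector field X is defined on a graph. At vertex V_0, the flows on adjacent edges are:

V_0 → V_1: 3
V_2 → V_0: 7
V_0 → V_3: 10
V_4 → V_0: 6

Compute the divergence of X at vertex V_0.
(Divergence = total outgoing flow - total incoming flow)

Divergence = sum of outgoing flows = 3 + (-7) + 10 + (-6) = 0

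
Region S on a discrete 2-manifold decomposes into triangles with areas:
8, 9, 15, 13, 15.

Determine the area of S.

8 + 9 + 15 + 13 + 15 = 60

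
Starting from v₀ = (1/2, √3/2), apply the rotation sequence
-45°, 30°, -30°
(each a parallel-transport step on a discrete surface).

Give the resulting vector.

Total rotation: (-45°) + 30° + (-30°) = -45°. Final vector: (0.9659, 0.2588)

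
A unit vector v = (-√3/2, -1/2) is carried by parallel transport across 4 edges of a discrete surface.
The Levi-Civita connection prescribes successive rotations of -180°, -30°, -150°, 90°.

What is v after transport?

Total rotation: (-180°) + (-30°) + (-150°) + 90° = -270° ≡ 90° (mod 360°). Final vector: (0.5000, -0.8660)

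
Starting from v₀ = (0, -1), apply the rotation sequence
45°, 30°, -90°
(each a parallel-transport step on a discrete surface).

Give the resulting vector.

Total rotation: 45° + 30° + (-90°) = -15°. Final vector: (-0.2588, -0.9659)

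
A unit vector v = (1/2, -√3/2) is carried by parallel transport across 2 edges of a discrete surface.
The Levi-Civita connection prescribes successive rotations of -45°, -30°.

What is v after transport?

Total rotation: (-45°) + (-30°) = -75°. Final vector: (-0.7071, -0.7071)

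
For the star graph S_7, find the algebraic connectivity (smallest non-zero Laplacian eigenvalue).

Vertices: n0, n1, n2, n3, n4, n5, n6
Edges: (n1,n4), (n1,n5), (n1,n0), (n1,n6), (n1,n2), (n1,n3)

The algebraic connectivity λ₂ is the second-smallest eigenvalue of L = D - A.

The star S_7 is the complete bipartite graph K_{1,6} (one hub of degree 6, 6 leaves of degree 1). The Laplacian spectrum of K_{p,q} is 0, p (multiplicity q−1), q (multiplicity p−1), p+q. With p = 1, q = 6: 0 once, 1 with multiplicity 5, and 7 once. (Check: trace L = sum of degrees = 12 = 5·1 + 7.)
Laplacian eigenvalues: [0.0, 1.0, 1.0, 1.0, 1.0, 1.0, 7.0]. Algebraic connectivity (smallest non-zero eigenvalue) = 1.0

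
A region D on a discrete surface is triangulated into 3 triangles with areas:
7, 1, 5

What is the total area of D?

7 + 1 + 5 = 13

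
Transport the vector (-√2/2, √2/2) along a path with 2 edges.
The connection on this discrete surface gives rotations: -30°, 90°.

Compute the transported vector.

Total rotation: (-30°) + 90° = 60°. Final vector: (-0.9659, -0.2588)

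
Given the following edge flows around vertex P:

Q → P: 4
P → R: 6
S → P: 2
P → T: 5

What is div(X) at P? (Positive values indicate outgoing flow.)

Divergence = sum of outgoing flows = (-4) + 6 + (-2) + 5 = 5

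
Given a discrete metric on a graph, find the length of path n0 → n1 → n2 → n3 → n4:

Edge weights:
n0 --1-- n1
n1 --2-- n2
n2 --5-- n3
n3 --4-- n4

Arc length = 1 + 2 + 5 + 4 = 12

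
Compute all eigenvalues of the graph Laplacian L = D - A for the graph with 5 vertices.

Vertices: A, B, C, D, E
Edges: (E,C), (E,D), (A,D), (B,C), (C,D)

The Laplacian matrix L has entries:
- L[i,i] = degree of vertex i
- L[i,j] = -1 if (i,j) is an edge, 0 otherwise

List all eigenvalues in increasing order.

Degrees: deg(A) = 1, deg(B) = 1, deg(C) = 3, deg(D) = 3, deg(E) = 2.
L = D − A with rows/columns ordered (A, B, C, D, E):
  [ 1,  0,  0, -1,  0]
  [ 0,  1, -1,  0,  0]
  [ 0, -1,  3, -1, -1]
  [-1,  0, -1,  3, -1]
  [ 0,  0, -1, -1,  2]
Characteristic polynomial: det(λI − L) = λ(λ² − 5λ + 3)(λ² − 5λ + 5).
Roots: λ = 0; (λ² − 5λ + 3) = 0 ⇒ λ = (5 ± √13)/2 ≈ 0.6972, 4.3028; (λ² − 5λ + 5) = 0 ⇒ λ = (5 ± √5)/2 ≈ 1.382, 3.618.
(Check: the roots sum (with multiplicity) to 10, matching trace L = Σdeg = 2·5 = 10.)
Laplacian eigenvalues (increasing order): [0.0, 0.6972, 1.382, 3.618, 4.3028]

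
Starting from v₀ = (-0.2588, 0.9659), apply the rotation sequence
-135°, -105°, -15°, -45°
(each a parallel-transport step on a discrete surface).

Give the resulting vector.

Total rotation: (-135°) + (-105°) + (-15°) + (-45°) = -300° ≡ 60° (mod 360°). Final vector: (-0.9659, 0.2588)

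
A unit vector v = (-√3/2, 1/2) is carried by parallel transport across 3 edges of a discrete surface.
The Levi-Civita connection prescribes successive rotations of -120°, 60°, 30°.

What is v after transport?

Total rotation: (-120°) + 60° + 30° = -30°. Final vector: (-0.5000, 0.8660)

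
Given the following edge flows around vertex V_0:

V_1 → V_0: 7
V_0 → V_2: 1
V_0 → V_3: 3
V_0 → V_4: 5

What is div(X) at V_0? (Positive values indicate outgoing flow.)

Divergence = sum of outgoing flows = (-7) + 1 + 3 + 5 = 2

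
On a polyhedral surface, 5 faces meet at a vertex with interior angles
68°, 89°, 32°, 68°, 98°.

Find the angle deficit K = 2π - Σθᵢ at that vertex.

Sum of angles = 355°. K = 360° - 355° = 5° = π/36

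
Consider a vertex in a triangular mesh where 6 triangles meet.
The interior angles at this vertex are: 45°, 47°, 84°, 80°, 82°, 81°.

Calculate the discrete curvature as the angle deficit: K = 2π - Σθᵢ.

Sum of angles = 419°. K = 360° - 419° = -59° = -59π/180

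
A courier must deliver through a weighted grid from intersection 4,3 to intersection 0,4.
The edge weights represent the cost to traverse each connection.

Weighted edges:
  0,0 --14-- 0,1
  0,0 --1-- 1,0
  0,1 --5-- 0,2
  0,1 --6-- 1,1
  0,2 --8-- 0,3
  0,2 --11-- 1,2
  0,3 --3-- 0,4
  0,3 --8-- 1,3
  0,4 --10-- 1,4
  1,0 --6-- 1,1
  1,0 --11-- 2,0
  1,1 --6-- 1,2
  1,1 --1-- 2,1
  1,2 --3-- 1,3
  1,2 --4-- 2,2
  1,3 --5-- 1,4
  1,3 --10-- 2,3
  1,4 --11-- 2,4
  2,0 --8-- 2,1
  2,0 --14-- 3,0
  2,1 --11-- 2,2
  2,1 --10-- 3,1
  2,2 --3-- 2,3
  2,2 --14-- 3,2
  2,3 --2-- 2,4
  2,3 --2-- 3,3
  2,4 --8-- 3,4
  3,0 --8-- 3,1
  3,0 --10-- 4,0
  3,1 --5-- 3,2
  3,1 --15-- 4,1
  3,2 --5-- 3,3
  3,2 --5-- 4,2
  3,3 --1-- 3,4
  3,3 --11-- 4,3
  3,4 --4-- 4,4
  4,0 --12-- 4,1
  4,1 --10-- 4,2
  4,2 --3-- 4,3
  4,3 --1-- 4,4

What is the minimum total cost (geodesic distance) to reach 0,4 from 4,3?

Shortest path: 4,3 → 4,4 → 3,4 → 3,3 → 2,3 → 1,3 → 0,3 → 0,4, total weight = 29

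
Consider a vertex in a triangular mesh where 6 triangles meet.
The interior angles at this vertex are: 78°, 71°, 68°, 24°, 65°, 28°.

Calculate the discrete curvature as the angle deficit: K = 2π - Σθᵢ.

Sum of angles = 334°. K = 360° - 334° = 26° = 13π/90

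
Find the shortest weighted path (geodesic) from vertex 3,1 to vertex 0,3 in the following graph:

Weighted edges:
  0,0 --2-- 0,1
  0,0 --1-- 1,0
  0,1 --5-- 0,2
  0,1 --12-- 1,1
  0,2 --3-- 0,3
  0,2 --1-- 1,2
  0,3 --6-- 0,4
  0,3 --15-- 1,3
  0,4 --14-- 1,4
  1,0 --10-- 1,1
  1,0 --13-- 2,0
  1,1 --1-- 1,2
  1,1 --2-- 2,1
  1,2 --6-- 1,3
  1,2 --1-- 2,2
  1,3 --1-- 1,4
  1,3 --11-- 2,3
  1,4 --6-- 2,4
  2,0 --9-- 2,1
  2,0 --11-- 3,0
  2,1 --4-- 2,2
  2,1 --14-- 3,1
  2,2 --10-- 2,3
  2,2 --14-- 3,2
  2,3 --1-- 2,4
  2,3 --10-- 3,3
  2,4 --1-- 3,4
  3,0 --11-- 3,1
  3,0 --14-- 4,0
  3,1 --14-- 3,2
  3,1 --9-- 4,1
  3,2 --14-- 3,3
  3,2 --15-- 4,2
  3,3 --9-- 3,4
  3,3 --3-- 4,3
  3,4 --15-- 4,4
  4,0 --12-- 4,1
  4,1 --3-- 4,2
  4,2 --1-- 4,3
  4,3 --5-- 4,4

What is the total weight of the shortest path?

Shortest path: 3,1 → 2,1 → 1,1 → 1,2 → 0,2 → 0,3, total weight = 21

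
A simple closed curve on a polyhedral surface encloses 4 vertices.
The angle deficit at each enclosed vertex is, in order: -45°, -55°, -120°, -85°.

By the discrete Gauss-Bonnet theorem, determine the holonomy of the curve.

Holonomy = total enclosed curvature = (-45°) + (-55°) + (-120°) + (-85°) = -305°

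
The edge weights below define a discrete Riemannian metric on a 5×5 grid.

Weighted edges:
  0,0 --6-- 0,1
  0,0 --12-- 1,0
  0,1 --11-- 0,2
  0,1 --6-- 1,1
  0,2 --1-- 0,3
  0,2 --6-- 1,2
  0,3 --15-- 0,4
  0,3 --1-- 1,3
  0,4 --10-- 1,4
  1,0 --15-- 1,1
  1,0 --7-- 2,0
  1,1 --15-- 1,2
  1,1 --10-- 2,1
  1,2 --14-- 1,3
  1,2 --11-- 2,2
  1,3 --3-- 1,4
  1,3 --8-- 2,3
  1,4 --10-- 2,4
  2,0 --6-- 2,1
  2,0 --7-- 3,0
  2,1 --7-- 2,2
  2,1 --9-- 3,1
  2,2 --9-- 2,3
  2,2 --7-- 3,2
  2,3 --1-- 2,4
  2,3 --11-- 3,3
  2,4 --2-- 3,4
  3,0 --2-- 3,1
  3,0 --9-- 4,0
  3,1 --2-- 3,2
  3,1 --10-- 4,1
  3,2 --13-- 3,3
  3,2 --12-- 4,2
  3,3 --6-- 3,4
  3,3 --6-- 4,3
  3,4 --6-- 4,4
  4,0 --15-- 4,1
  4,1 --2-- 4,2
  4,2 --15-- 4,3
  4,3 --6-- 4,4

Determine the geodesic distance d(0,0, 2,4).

Shortest path: 0,0 → 0,1 → 0,2 → 0,3 → 1,3 → 2,3 → 2,4, total weight = 28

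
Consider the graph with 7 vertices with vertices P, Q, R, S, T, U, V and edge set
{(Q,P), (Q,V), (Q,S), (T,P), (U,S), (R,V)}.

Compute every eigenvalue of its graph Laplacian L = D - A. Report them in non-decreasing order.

Degrees: deg(P) = 2, deg(Q) = 3, deg(R) = 1, deg(S) = 2, deg(T) = 1, deg(U) = 1, deg(V) = 2.
L = D − A with rows/columns ordered (P, Q, R, S, T, U, V):
  [ 2, -1,  0,  0, -1,  0,  0]
  [-1,  3,  0, -1,  0,  0, -1]
  [ 0,  0,  1,  0,  0,  0, -1]
  [ 0, -1,  0,  2,  0, -1,  0]
  [-1,  0,  0,  0,  1,  0,  0]
  [ 0,  0,  0, -1,  0,  1,  0]
  [ 0, -1, -1,  0,  0,  0,  2]
Characteristic polynomial: det(λI − L) = λ(λ² − 3λ + 1)²(λ² − 6λ + 7).
Roots: λ = 0; (λ² − 3λ + 1) = 0 ⇒ λ = (3 ± √5)/2 ≈ 0.382, 2.618 (multiplicity 2); (λ² − 6λ + 7) = 0 ⇒ λ = 3 ± √2 ≈ 1.5858, 4.4142.
(Check: the roots sum (with multiplicity) to 12, matching trace L = Σdeg = 2·6 = 12.)
Laplacian eigenvalues (increasing order): [0.0, 0.382, 0.382, 1.5858, 2.618, 2.618, 4.4142]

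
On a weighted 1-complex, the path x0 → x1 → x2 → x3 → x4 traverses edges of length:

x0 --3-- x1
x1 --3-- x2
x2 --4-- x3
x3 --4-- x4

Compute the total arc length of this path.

Arc length = 3 + 3 + 4 + 4 = 14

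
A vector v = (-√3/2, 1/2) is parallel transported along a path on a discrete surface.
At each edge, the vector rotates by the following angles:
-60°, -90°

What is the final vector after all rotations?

Total rotation: (-60°) + (-90°) = -150°. Final vector: (1, 0)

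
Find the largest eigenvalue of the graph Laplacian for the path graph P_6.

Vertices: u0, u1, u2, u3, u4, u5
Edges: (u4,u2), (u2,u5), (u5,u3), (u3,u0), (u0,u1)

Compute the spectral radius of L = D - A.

The path graph P_n has Laplacian eigenvalues λ_k = 2 − 2cos(kπ/n), k = 0, 1, …, n−1. Here n = 6:
k=0: 2 − 2cos(0) = 0.0; k=1: 2 − 2cos(π/6) = 0.2679; k=2: 2 − 2cos(π/3) = 1.0; k=3: 2 − 2cos(π/2) = 2.0; k=4: 2 − 2cos(2π/3) = 3.0; k=5: 2 − 2cos(5π/6) = 3.7321.
Laplacian eigenvalues: [0.0, 0.2679, 1.0, 2.0, 3.0, 3.7321]. Largest eigenvalue (spectral radius) = 3.7321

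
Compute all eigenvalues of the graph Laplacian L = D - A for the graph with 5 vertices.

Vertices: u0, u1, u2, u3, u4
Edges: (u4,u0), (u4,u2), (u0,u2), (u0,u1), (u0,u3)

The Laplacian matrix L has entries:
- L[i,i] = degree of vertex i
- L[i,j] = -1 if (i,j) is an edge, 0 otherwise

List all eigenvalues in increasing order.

Degrees: deg(u0) = 4, deg(u1) = 1, deg(u2) = 2, deg(u3) = 1, deg(u4) = 2.
L = D − A with rows/columns ordered (u0, u1, u2, u3, u4):
  [ 4, -1, -1, -1, -1]
  [-1,  1,  0,  0,  0]
  [-1,  0,  2,  0, -1]
  [-1,  0,  0,  1,  0]
  [-1,  0, -1,  0,  2]
Characteristic polynomial: det(λI − L) = λ(λ − 1)²(λ − 3)(λ − 5).
Roots: λ = 0; (λ − 1) = 0 ⇒ λ = 1 (multiplicity 2); (λ − 3) = 0 ⇒ λ = 3; (λ − 5) = 0 ⇒ λ = 5.
(Check: the roots sum (with multiplicity) to 10, matching trace L = Σdeg = 2·5 = 10.)
Laplacian eigenvalues (increasing order): [0.0, 1.0, 1.0, 3.0, 5.0]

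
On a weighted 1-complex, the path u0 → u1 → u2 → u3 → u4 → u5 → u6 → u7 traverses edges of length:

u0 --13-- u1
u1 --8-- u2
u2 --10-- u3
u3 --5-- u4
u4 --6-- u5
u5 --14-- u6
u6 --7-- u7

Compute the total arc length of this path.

Arc length = 13 + 8 + 10 + 5 + 6 + 14 + 7 = 63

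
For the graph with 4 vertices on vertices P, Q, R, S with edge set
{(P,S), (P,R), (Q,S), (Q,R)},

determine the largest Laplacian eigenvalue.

Degrees: deg(P) = 2, deg(Q) = 2, deg(R) = 2, deg(S) = 2.
L = D − A with rows/columns ordered (P, Q, R, S):
  [ 2,  0, -1, -1]
  [ 0,  2, -1, -1]
  [-1, -1,  2,  0]
  [-1, -1,  0,  2]
Characteristic polynomial: det(λI − L) = λ(λ − 2)²(λ − 4).
Roots: λ = 0; (λ − 2) = 0 ⇒ λ = 2 (multiplicity 2); (λ − 4) = 0 ⇒ λ = 4.
(Check: the roots sum (with multiplicity) to 8, matching trace L = Σdeg = 2·4 = 8.)
Laplacian eigenvalues: [0.0, 2.0, 2.0, 4.0]. Largest eigenvalue (spectral radius) = 4.0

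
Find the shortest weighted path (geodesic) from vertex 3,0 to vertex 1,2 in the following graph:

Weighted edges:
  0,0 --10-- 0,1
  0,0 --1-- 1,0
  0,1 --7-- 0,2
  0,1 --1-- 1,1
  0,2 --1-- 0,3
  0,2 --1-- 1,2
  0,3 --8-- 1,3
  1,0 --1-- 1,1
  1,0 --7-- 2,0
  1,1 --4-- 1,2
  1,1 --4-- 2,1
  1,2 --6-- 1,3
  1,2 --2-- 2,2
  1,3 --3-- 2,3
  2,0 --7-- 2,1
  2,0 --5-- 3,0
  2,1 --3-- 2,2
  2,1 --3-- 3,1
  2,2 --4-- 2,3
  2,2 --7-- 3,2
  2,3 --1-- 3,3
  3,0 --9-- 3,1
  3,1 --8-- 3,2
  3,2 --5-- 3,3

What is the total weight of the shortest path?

Shortest path: 3,0 → 2,0 → 1,0 → 1,1 → 1,2, total weight = 17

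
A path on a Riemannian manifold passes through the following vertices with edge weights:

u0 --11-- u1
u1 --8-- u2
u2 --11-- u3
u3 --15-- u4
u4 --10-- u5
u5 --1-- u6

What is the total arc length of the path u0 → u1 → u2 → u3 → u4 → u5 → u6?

Arc length = 11 + 8 + 11 + 15 + 10 + 1 = 56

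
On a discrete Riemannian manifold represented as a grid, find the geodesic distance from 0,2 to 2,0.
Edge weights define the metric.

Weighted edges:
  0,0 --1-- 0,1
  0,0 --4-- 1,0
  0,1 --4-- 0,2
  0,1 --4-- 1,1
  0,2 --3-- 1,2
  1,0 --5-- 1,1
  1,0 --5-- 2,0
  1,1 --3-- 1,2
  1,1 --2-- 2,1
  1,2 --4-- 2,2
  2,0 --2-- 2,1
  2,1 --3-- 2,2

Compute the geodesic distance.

Shortest path: 0,2 → 1,2 → 1,1 → 2,1 → 2,0, total weight = 10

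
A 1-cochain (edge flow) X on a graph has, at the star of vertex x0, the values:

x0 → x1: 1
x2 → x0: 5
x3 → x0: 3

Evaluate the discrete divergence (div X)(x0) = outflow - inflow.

Divergence = sum of outgoing flows = 1 + (-5) + (-3) = -7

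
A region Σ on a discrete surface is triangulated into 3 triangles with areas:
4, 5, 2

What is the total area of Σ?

4 + 5 + 2 = 11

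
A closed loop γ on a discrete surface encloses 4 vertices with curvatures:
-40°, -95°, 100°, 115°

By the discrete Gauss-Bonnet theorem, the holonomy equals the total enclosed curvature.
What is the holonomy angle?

Holonomy = total enclosed curvature = (-40°) + (-95°) + 100° + 115° = 80°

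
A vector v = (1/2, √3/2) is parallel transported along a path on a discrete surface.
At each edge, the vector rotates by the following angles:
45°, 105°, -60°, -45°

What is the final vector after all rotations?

Total rotation: 45° + 105° + (-60°) + (-45°) = 45°. Final vector: (-0.2588, 0.9659)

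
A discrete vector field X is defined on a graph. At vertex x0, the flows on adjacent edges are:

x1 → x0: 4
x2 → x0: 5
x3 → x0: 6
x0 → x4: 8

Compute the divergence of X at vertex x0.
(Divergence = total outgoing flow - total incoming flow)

Divergence = sum of outgoing flows = (-4) + (-5) + (-6) + 8 = -7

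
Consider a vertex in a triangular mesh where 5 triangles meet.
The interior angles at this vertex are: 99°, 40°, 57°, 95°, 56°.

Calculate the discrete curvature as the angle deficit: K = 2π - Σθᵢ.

Sum of angles = 347°. K = 360° - 347° = 13° = 13π/180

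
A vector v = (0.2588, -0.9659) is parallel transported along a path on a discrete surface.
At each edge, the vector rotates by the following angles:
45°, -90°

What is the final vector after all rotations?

Total rotation: 45° + (-90°) = -45°. Final vector: (-0.5000, -0.8660)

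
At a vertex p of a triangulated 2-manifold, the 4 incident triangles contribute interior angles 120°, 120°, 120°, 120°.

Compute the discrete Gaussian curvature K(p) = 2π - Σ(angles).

Sum of angles = 480°. K = 360° - 480° = -120° = -2π/3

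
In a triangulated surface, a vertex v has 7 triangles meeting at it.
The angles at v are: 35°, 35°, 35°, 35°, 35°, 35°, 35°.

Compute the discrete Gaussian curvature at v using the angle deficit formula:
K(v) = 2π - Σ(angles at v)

Sum of angles = 245°. K = 360° - 245° = 115°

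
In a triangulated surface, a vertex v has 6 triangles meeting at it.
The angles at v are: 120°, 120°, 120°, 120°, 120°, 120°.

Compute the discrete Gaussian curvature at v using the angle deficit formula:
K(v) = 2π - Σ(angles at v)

Sum of angles = 720°. K = 360° - 720° = -360° = -2π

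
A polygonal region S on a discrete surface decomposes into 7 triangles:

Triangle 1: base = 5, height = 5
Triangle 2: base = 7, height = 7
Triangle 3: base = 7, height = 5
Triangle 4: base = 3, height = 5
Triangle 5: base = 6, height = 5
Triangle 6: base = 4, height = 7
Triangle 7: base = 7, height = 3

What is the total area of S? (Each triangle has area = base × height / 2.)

(1/2)×5×5 + (1/2)×7×7 + (1/2)×7×5 + (1/2)×3×5 + (1/2)×6×5 + (1/2)×4×7 + (1/2)×7×3 = 101.5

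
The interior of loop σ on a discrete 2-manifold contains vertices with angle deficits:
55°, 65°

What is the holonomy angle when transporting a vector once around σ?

Holonomy = total enclosed curvature = 55° + 65° = 120°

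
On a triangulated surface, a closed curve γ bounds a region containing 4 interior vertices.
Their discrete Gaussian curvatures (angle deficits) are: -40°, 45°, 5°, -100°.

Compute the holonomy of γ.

Holonomy = total enclosed curvature = (-40°) + 45° + 5° + (-100°) = -90°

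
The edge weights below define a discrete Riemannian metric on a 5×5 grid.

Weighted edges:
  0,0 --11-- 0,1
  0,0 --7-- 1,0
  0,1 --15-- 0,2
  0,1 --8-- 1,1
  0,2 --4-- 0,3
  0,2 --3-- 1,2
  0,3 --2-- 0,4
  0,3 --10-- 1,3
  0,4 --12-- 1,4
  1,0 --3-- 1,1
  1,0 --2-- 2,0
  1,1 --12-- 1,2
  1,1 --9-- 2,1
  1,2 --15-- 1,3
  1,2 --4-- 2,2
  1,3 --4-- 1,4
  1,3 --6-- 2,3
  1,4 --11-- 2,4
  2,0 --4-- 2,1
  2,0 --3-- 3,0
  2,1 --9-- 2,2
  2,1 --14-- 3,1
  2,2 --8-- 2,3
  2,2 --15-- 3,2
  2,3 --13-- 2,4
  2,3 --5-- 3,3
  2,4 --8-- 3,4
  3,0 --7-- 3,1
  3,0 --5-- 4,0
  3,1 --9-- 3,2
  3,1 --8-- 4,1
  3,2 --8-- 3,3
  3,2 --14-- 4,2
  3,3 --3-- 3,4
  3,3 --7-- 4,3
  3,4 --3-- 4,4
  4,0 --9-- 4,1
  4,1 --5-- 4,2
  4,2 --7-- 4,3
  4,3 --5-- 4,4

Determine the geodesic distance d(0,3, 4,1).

Shortest path: 0,3 → 1,3 → 2,3 → 3,3 → 4,3 → 4,2 → 4,1, total weight = 40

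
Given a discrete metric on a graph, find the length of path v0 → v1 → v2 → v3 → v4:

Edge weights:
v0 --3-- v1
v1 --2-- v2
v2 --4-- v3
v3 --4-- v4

Arc length = 3 + 2 + 4 + 4 = 13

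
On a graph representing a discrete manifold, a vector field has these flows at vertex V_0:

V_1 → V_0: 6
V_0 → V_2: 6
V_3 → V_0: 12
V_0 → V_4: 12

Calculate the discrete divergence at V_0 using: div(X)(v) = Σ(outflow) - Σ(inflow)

Divergence = sum of outgoing flows = (-6) + 6 + (-12) + 12 = 0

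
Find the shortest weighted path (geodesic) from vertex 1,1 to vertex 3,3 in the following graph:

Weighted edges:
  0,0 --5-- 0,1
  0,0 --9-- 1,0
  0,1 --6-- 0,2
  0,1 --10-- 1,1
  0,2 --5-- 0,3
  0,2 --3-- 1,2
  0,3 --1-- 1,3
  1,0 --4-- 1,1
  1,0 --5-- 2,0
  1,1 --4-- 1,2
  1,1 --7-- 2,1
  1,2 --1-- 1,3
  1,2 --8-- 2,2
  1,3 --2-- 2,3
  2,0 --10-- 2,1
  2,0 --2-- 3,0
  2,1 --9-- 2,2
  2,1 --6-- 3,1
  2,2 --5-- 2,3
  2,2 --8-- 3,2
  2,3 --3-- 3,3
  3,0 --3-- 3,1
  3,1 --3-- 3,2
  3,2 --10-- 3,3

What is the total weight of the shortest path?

Shortest path: 1,1 → 1,2 → 1,3 → 2,3 → 3,3, total weight = 10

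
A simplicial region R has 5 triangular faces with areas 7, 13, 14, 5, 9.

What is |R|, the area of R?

7 + 13 + 14 + 5 + 9 = 48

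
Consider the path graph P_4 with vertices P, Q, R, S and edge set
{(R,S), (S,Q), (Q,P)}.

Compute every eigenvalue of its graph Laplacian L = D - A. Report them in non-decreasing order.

The path graph P_n has Laplacian eigenvalues λ_k = 2 − 2cos(kπ/n), k = 0, 1, …, n−1. Here n = 4:
k=0: 2 − 2cos(0) = 0.0; k=1: 2 − 2cos(π/4) = 0.5858; k=2: 2 − 2cos(π/2) = 2.0; k=3: 2 − 2cos(3π/4) = 3.4142.
Laplacian eigenvalues (increasing order): [0.0, 0.5858, 2.0, 3.4142]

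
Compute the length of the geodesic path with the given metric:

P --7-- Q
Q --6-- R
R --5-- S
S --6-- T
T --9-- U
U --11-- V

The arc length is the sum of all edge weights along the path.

Arc length = 7 + 6 + 5 + 6 + 9 + 11 = 44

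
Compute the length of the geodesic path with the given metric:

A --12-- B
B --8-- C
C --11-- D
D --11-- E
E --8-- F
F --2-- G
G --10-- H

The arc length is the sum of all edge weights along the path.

Arc length = 12 + 8 + 11 + 11 + 8 + 2 + 10 = 62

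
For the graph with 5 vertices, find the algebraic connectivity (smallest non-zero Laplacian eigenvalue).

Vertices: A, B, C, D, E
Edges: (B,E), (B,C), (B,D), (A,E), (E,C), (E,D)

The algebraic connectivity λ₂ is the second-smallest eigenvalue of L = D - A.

Degrees: deg(A) = 1, deg(B) = 3, deg(C) = 2, deg(D) = 2, deg(E) = 4.
L = D − A with rows/columns ordered (A, B, C, D, E):
  [ 1,  0,  0,  0, -1]
  [ 0,  3, -1, -1, -1]
  [ 0, -1,  2,  0, -1]
  [ 0, -1,  0,  2, -1]
  [-1, -1, -1, -1,  4]
Characteristic polynomial: det(λI − L) = λ(λ − 1)(λ − 2)(λ − 4)(λ − 5).
Roots: λ = 0; (λ − 1) = 0 ⇒ λ = 1; (λ − 2) = 0 ⇒ λ = 2; (λ − 4) = 0 ⇒ λ = 4; (λ − 5) = 0 ⇒ λ = 5.
(Check: the roots sum (with multiplicity) to 12, matching trace L = Σdeg = 2·6 = 12.)
Laplacian eigenvalues: [0.0, 1.0, 2.0, 4.0, 5.0]. Algebraic connectivity (smallest non-zero eigenvalue) = 1.0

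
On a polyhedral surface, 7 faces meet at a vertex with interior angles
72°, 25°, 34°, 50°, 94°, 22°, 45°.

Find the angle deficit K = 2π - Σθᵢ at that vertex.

Sum of angles = 342°. K = 360° - 342° = 18° = π/10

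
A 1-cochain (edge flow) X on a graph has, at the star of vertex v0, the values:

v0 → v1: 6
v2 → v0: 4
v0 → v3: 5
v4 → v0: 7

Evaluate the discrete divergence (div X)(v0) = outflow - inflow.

Divergence = sum of outgoing flows = 6 + (-4) + 5 + (-7) = 0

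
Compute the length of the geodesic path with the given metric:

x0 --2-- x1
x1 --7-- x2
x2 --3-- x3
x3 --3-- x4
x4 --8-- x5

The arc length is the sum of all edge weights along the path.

Arc length = 2 + 7 + 3 + 3 + 8 = 23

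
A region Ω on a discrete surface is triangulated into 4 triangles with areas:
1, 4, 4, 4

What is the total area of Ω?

1 + 4 + 4 + 4 = 13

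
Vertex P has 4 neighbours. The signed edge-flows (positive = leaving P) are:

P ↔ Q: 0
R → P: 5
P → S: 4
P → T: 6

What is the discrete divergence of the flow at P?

Divergence = sum of outgoing flows = 0 + (-5) + 4 + 6 = 5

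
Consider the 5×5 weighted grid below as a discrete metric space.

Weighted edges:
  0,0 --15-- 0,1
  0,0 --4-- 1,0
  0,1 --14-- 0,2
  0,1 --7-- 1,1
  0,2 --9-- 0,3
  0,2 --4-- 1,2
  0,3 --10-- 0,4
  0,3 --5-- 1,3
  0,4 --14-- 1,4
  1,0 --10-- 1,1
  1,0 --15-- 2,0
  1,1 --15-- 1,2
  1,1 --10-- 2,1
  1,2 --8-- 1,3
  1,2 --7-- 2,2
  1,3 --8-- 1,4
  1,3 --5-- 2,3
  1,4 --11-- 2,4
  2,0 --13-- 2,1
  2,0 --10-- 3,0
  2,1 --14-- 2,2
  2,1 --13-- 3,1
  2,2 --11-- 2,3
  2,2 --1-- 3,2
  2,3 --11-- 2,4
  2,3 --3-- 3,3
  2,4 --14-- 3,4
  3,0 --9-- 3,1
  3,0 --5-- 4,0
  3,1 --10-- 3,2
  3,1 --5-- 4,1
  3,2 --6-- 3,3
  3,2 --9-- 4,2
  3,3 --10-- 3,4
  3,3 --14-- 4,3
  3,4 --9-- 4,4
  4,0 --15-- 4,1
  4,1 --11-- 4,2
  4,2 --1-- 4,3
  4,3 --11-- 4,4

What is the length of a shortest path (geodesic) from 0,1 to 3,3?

Shortest path: 0,1 → 0,2 → 1,2 → 2,2 → 3,2 → 3,3, total weight = 32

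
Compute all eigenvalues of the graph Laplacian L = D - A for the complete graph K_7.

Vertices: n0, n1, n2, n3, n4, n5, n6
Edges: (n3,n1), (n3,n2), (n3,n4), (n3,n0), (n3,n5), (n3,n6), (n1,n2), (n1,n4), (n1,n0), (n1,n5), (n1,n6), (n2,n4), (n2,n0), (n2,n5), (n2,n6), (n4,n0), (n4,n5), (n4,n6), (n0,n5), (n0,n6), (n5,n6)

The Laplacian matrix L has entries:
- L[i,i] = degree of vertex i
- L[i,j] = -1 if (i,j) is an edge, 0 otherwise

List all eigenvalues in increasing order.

For the complete graph K_n, L = nI − J (J = all-ones matrix). J has eigenvalues n (once, eigenvector 𝟙) and 0 (multiplicity n−1), so L has eigenvalues 0 (once) and n (multiplicity n−1). Here n = 7: eigenvalue 0 once and 7 with multiplicity 6.
Laplacian eigenvalues (increasing order): [0.0, 7.0, 7.0, 7.0, 7.0, 7.0, 7.0]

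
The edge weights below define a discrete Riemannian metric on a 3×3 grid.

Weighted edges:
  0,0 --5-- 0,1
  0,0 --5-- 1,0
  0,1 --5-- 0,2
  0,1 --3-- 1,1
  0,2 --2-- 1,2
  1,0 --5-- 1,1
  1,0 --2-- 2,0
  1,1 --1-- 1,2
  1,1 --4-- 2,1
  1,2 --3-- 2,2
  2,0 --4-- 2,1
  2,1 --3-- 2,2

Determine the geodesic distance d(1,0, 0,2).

Shortest path: 1,0 → 1,1 → 1,2 → 0,2, total weight = 8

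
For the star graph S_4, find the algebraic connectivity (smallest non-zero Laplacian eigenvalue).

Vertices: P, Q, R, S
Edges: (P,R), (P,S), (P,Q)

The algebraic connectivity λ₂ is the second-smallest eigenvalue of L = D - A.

The star S_4 is the complete bipartite graph K_{1,3} (one hub of degree 3, 3 leaves of degree 1). The Laplacian spectrum of K_{p,q} is 0, p (multiplicity q−1), q (multiplicity p−1), p+q. With p = 1, q = 3: 0 once, 1 with multiplicity 2, and 4 once. (Check: trace L = sum of degrees = 6 = 2·1 + 4.)
Laplacian eigenvalues: [0.0, 1.0, 1.0, 4.0]. Algebraic connectivity (smallest non-zero eigenvalue) = 1.0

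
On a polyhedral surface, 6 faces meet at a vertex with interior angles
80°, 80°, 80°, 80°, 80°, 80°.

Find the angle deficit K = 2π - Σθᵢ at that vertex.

Sum of angles = 480°. K = 360° - 480° = -120°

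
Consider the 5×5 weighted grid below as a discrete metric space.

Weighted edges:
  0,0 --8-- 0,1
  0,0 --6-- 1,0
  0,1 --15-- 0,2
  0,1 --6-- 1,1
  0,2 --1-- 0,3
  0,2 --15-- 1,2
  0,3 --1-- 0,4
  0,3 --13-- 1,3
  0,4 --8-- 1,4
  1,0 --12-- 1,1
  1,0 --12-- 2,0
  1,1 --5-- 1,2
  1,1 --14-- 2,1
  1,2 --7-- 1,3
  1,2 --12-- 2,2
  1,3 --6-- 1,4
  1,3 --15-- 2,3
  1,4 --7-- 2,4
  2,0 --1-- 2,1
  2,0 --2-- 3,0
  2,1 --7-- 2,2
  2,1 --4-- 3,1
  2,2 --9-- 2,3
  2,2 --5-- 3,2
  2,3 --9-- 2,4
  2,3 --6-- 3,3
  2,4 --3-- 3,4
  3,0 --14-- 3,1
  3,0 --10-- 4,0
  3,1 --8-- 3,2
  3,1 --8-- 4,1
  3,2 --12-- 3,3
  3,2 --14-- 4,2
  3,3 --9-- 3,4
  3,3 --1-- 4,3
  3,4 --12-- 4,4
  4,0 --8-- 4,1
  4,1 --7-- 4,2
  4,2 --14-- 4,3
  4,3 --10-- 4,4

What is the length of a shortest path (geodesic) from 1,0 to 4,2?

Shortest path: 1,0 → 2,0 → 2,1 → 3,1 → 4,1 → 4,2, total weight = 32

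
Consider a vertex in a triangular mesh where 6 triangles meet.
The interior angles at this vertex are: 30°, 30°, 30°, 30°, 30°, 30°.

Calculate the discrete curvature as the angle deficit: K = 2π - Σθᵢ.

Sum of angles = 180°. K = 360° - 180° = 180° = π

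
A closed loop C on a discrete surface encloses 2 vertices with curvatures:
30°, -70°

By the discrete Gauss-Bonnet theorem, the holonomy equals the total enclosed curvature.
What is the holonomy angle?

Holonomy = total enclosed curvature = 30° + (-70°) = -40°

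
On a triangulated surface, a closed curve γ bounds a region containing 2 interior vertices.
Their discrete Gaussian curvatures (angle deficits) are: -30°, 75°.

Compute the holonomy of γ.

Holonomy = total enclosed curvature = (-30°) + 75° = 45°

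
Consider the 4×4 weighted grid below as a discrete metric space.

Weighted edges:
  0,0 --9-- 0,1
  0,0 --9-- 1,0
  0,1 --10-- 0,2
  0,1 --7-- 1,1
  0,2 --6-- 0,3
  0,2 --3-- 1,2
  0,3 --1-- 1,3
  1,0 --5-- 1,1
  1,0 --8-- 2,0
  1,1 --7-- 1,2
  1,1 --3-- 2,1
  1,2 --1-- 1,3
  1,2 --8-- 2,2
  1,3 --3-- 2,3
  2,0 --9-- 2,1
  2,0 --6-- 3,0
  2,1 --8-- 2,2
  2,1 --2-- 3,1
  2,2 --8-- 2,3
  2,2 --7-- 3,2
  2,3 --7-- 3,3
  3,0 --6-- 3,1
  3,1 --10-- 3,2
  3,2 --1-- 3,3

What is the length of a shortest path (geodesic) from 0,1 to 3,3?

Shortest path: 0,1 → 1,1 → 2,1 → 3,1 → 3,2 → 3,3, total weight = 23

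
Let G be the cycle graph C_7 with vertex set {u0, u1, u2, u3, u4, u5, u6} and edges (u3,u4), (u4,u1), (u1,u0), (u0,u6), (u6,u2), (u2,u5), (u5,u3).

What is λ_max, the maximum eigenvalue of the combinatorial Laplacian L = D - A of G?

The cycle graph C_n has Laplacian eigenvalues λ_k = 2 − 2cos(2πk/n), k = 0, 1, …, n−1. Here n = 7:
k=0: 2 − 2cos(0) = 0.0; k=1: 2 − 2cos(2π/7) = 0.753; k=2: 2 − 2cos(4π/7) = 2.445; k=3: 2 − 2cos(6π/7) = 3.8019; k=4: 2 − 2cos(8π/7) = 3.8019; k=5: 2 − 2cos(10π/7) = 2.445; k=6: 2 − 2cos(12π/7) = 0.753.
Laplacian eigenvalues: [0.0, 0.753, 0.753, 2.445, 2.445, 3.8019, 3.8019]. Largest eigenvalue (spectral radius) = 3.8019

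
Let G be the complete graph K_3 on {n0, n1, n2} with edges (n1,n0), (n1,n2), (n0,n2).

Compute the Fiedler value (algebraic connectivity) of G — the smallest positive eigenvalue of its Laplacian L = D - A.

For the complete graph K_n, L = nI − J (J = all-ones matrix). J has eigenvalues n (once, eigenvector 𝟙) and 0 (multiplicity n−1), so L has eigenvalues 0 (once) and n (multiplicity n−1). Here n = 3: eigenvalue 0 once and 3 with multiplicity 2.
Laplacian eigenvalues: [0.0, 3.0, 3.0]. Algebraic connectivity (smallest non-zero eigenvalue) = 3.0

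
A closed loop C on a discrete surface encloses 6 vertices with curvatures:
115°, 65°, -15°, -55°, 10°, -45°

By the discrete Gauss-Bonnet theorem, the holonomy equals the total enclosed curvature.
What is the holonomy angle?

Holonomy = total enclosed curvature = 115° + 65° + (-15°) + (-55°) + 10° + (-45°) = 75°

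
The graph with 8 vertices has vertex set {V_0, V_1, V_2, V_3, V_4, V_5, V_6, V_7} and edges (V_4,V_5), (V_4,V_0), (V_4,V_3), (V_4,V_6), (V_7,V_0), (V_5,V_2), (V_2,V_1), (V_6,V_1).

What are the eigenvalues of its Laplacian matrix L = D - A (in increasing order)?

Degrees: deg(V_0) = 2, deg(V_1) = 2, deg(V_2) = 2, deg(V_3) = 1, deg(V_4) = 4, deg(V_5) = 2, deg(V_6) = 2, deg(V_7) = 1.
L = D − A with rows/columns ordered (V_0, V_1, V_2, V_3, V_4, V_5, V_6, V_7):
  [ 2,  0,  0,  0, -1,  0,  0, -1]
  [ 0,  2, -1,  0,  0,  0, -1,  0]
  [ 0, -1,  2,  0,  0, -1,  0,  0]
  [ 0,  0,  0,  1, -1,  0,  0,  0]
  [-1,  0,  0, -1,  4, -1, -1,  0]
  [ 0,  0, -1,  0, -1,  2,  0,  0]
  [ 0, -1,  0,  0, -1,  0,  2,  0]
  [-1,  0,  0,  0,  0,  0,  0,  1]
Characteristic polynomial: det(λI − L) = λ(λ² − 3λ + 1)(λ² − 6λ + 4)(λ² − 5λ + 5)(λ − 2).
Roots: λ = 0; (λ² − 3λ + 1) = 0 ⇒ λ = (3 ± √5)/2 ≈ 0.382, 2.618; (λ² − 6λ + 4) = 0 ⇒ λ = 3 ± √5 ≈ 0.7639, 5.2361; (λ² − 5λ + 5) = 0 ⇒ λ = (5 ± √5)/2 ≈ 1.382, 3.618; (λ − 2) = 0 ⇒ λ = 2.
(Check: the roots sum (with multiplicity) to 16, matching trace L = Σdeg = 2·8 = 16.)
Laplacian eigenvalues (increasing order): [0.0, 0.382, 0.7639, 1.382, 2.0, 2.618, 3.618, 5.2361]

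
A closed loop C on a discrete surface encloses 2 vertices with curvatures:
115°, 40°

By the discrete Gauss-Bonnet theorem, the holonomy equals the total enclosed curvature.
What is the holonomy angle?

Holonomy = total enclosed curvature = 115° + 40° = 155°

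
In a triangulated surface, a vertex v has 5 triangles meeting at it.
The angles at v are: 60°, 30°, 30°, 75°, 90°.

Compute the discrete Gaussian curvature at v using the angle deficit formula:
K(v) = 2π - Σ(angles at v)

Sum of angles = 285°. K = 360° - 285° = 75° = 5π/12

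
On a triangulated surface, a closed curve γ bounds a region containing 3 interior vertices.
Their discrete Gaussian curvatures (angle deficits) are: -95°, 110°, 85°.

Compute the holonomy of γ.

Holonomy = total enclosed curvature = (-95°) + 110° + 85° = 100°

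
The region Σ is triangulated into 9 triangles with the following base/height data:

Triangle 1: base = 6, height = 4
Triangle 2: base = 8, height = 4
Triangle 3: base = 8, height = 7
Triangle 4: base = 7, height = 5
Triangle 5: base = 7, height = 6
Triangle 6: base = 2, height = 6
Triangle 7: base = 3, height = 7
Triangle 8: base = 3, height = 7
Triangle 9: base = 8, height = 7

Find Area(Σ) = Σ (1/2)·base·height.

(1/2)×6×4 + (1/2)×8×4 + (1/2)×8×7 + (1/2)×7×5 + (1/2)×7×6 + (1/2)×2×6 + (1/2)×3×7 + (1/2)×3×7 + (1/2)×8×7 = 149.5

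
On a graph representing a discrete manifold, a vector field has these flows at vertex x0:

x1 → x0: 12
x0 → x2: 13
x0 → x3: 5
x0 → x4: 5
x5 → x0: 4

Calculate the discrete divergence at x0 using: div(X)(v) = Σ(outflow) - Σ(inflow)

Divergence = sum of outgoing flows = (-12) + 13 + 5 + 5 + (-4) = 7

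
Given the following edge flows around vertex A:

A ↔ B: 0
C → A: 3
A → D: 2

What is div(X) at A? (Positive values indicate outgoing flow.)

Divergence = sum of outgoing flows = 0 + (-3) + 2 = -1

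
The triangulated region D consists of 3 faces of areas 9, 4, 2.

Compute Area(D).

9 + 4 + 2 = 15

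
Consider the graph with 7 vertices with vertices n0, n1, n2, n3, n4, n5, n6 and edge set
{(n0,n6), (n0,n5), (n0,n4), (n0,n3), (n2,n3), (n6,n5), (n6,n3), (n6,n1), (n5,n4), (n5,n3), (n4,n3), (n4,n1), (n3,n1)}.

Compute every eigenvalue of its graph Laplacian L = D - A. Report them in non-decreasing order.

Degrees: deg(n0) = 4, deg(n1) = 3, deg(n2) = 1, deg(n3) = 6, deg(n4) = 4, deg(n5) = 4, deg(n6) = 4.
L = D − A with rows/columns ordered (n0, n1, n2, n3, n4, n5, n6):
  [ 4,  0,  0, -1, -1, -1, -1]
  [ 0,  3,  0, -1, -1,  0, -1]
  [ 0,  0,  1, -1,  0,  0,  0]
  [-1, -1, -1,  6, -1, -1, -1]
  [-1, -1,  0, -1,  4, -1,  0]
  [-1,  0,  0, -1, -1,  4, -1]
  [-1, -1,  0, -1,  0, -1,  4]
Characteristic polynomial: det(λI − L) = λ(λ − 1)(λ − 3)(λ − 4)(λ − 5)(λ − 6)(λ − 7).
Roots: λ = 0; (λ − 1) = 0 ⇒ λ = 1; (λ − 3) = 0 ⇒ λ = 3; (λ − 4) = 0 ⇒ λ = 4; (λ − 5) = 0 ⇒ λ = 5; (λ − 6) = 0 ⇒ λ = 6; (λ − 7) = 0 ⇒ λ = 7.
(Check: the roots sum (with multiplicity) to 26, matching trace L = Σdeg = 2·13 = 26.)
Laplacian eigenvalues (increasing order): [0.0, 1.0, 3.0, 4.0, 5.0, 6.0, 7.0]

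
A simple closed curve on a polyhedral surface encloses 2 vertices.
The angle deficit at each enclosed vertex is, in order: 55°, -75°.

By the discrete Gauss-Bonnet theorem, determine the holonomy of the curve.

Holonomy = total enclosed curvature = 55° + (-75°) = -20°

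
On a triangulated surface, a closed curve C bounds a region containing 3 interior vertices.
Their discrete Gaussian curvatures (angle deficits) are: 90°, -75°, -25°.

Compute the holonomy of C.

Holonomy = total enclosed curvature = 90° + (-75°) + (-25°) = -10°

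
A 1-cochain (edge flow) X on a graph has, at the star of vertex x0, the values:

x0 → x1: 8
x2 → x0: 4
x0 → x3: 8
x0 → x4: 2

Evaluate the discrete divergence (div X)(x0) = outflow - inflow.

Divergence = sum of outgoing flows = 8 + (-4) + 8 + 2 = 14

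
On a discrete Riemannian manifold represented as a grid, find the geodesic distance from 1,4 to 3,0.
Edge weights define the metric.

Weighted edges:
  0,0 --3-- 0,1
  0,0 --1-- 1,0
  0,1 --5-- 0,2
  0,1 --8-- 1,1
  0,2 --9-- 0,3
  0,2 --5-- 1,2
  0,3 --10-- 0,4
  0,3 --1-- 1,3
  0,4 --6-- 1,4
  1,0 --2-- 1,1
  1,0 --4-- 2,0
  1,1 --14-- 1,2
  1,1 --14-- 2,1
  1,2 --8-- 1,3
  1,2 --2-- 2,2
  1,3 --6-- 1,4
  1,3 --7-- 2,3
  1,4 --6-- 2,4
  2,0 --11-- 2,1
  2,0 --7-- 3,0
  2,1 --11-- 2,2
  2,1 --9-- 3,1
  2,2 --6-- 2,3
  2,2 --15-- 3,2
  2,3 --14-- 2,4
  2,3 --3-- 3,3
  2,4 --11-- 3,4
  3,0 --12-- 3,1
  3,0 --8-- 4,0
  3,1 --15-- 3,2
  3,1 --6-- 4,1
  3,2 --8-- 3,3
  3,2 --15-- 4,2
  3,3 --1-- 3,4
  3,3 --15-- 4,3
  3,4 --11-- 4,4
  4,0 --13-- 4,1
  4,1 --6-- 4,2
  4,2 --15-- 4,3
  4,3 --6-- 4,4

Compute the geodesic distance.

Shortest path: 1,4 → 1,3 → 0,3 → 0,2 → 0,1 → 0,0 → 1,0 → 2,0 → 3,0, total weight = 36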